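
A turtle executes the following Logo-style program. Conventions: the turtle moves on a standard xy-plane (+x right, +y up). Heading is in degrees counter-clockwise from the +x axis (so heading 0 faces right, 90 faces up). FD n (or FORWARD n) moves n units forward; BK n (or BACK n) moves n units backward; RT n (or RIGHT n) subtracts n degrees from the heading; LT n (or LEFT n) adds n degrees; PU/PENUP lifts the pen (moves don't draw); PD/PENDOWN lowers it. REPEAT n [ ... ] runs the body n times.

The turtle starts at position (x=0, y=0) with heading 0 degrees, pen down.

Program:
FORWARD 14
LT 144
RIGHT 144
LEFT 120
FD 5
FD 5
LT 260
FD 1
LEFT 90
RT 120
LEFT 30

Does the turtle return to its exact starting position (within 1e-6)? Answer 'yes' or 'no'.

Answer: no

Derivation:
Executing turtle program step by step:
Start: pos=(0,0), heading=0, pen down
FD 14: (0,0) -> (14,0) [heading=0, draw]
LT 144: heading 0 -> 144
RT 144: heading 144 -> 0
LT 120: heading 0 -> 120
FD 5: (14,0) -> (11.5,4.33) [heading=120, draw]
FD 5: (11.5,4.33) -> (9,8.66) [heading=120, draw]
LT 260: heading 120 -> 20
FD 1: (9,8.66) -> (9.94,9.002) [heading=20, draw]
LT 90: heading 20 -> 110
RT 120: heading 110 -> 350
LT 30: heading 350 -> 20
Final: pos=(9.94,9.002), heading=20, 4 segment(s) drawn

Start position: (0, 0)
Final position: (9.94, 9.002)
Distance = 13.41; >= 1e-6 -> NOT closed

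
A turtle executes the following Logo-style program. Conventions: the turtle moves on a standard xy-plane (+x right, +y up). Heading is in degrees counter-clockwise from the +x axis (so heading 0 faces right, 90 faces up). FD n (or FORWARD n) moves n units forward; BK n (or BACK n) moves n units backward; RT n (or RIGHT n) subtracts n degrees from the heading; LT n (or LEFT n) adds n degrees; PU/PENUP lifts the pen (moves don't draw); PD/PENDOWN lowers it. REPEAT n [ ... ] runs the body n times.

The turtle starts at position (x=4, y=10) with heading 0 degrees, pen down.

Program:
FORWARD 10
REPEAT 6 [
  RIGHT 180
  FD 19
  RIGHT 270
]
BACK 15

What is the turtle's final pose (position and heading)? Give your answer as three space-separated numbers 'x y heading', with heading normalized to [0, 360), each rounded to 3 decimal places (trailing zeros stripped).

Executing turtle program step by step:
Start: pos=(4,10), heading=0, pen down
FD 10: (4,10) -> (14,10) [heading=0, draw]
REPEAT 6 [
  -- iteration 1/6 --
  RT 180: heading 0 -> 180
  FD 19: (14,10) -> (-5,10) [heading=180, draw]
  RT 270: heading 180 -> 270
  -- iteration 2/6 --
  RT 180: heading 270 -> 90
  FD 19: (-5,10) -> (-5,29) [heading=90, draw]
  RT 270: heading 90 -> 180
  -- iteration 3/6 --
  RT 180: heading 180 -> 0
  FD 19: (-5,29) -> (14,29) [heading=0, draw]
  RT 270: heading 0 -> 90
  -- iteration 4/6 --
  RT 180: heading 90 -> 270
  FD 19: (14,29) -> (14,10) [heading=270, draw]
  RT 270: heading 270 -> 0
  -- iteration 5/6 --
  RT 180: heading 0 -> 180
  FD 19: (14,10) -> (-5,10) [heading=180, draw]
  RT 270: heading 180 -> 270
  -- iteration 6/6 --
  RT 180: heading 270 -> 90
  FD 19: (-5,10) -> (-5,29) [heading=90, draw]
  RT 270: heading 90 -> 180
]
BK 15: (-5,29) -> (10,29) [heading=180, draw]
Final: pos=(10,29), heading=180, 8 segment(s) drawn

Answer: 10 29 180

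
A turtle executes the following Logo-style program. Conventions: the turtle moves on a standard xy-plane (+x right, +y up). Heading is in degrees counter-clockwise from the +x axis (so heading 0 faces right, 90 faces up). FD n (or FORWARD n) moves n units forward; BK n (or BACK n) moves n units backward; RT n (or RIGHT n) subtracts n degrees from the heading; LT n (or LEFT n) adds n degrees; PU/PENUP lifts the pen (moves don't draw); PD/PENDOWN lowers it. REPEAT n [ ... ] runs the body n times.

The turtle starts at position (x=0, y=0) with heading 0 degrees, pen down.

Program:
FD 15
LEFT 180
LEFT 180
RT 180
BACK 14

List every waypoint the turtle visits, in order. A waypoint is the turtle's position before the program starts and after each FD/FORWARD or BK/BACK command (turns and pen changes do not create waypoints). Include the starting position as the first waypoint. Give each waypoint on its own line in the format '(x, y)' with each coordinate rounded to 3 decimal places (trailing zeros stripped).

Executing turtle program step by step:
Start: pos=(0,0), heading=0, pen down
FD 15: (0,0) -> (15,0) [heading=0, draw]
LT 180: heading 0 -> 180
LT 180: heading 180 -> 0
RT 180: heading 0 -> 180
BK 14: (15,0) -> (29,0) [heading=180, draw]
Final: pos=(29,0), heading=180, 2 segment(s) drawn
Waypoints (3 total):
(0, 0)
(15, 0)
(29, 0)

Answer: (0, 0)
(15, 0)
(29, 0)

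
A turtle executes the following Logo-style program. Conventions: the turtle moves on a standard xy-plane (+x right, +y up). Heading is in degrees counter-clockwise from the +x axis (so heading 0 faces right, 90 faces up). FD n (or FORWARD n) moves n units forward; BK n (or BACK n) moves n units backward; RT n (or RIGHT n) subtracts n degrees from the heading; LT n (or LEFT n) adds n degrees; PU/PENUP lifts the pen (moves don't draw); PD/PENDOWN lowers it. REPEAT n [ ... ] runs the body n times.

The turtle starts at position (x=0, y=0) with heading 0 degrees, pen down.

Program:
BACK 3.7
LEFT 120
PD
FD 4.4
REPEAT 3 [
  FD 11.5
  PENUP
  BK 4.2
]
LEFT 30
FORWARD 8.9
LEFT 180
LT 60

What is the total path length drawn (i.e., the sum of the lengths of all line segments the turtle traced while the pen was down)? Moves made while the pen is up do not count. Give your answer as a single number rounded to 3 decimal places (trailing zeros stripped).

Answer: 19.6

Derivation:
Executing turtle program step by step:
Start: pos=(0,0), heading=0, pen down
BK 3.7: (0,0) -> (-3.7,0) [heading=0, draw]
LT 120: heading 0 -> 120
PD: pen down
FD 4.4: (-3.7,0) -> (-5.9,3.811) [heading=120, draw]
REPEAT 3 [
  -- iteration 1/3 --
  FD 11.5: (-5.9,3.811) -> (-11.65,13.77) [heading=120, draw]
  PU: pen up
  BK 4.2: (-11.65,13.77) -> (-9.55,10.132) [heading=120, move]
  -- iteration 2/3 --
  FD 11.5: (-9.55,10.132) -> (-15.3,20.092) [heading=120, move]
  PU: pen up
  BK 4.2: (-15.3,20.092) -> (-13.2,16.454) [heading=120, move]
  -- iteration 3/3 --
  FD 11.5: (-13.2,16.454) -> (-18.95,26.414) [heading=120, move]
  PU: pen up
  BK 4.2: (-18.95,26.414) -> (-16.85,22.776) [heading=120, move]
]
LT 30: heading 120 -> 150
FD 8.9: (-16.85,22.776) -> (-24.558,27.226) [heading=150, move]
LT 180: heading 150 -> 330
LT 60: heading 330 -> 30
Final: pos=(-24.558,27.226), heading=30, 3 segment(s) drawn

Segment lengths:
  seg 1: (0,0) -> (-3.7,0), length = 3.7
  seg 2: (-3.7,0) -> (-5.9,3.811), length = 4.4
  seg 3: (-5.9,3.811) -> (-11.65,13.77), length = 11.5
Total = 19.6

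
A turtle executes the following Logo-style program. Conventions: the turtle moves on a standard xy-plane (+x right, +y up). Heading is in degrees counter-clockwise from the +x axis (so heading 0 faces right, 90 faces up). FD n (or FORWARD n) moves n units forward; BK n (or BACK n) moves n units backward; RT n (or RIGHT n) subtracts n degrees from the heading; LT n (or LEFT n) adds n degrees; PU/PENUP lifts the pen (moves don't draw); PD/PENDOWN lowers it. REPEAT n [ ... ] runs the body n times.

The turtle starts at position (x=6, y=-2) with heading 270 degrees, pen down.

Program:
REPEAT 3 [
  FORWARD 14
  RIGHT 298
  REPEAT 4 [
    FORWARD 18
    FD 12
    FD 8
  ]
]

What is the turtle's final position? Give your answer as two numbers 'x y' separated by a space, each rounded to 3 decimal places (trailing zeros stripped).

Answer: 274.301 150.061

Derivation:
Executing turtle program step by step:
Start: pos=(6,-2), heading=270, pen down
REPEAT 3 [
  -- iteration 1/3 --
  FD 14: (6,-2) -> (6,-16) [heading=270, draw]
  RT 298: heading 270 -> 332
  REPEAT 4 [
    -- iteration 1/4 --
    FD 18: (6,-16) -> (21.893,-24.45) [heading=332, draw]
    FD 12: (21.893,-24.45) -> (32.488,-30.084) [heading=332, draw]
    FD 8: (32.488,-30.084) -> (39.552,-33.84) [heading=332, draw]
    -- iteration 2/4 --
    FD 18: (39.552,-33.84) -> (55.445,-42.29) [heading=332, draw]
    FD 12: (55.445,-42.29) -> (66.04,-47.924) [heading=332, draw]
    FD 8: (66.04,-47.924) -> (73.104,-51.68) [heading=332, draw]
    -- iteration 3/4 --
    FD 18: (73.104,-51.68) -> (88.997,-60.13) [heading=332, draw]
    FD 12: (88.997,-60.13) -> (99.592,-65.764) [heading=332, draw]
    FD 8: (99.592,-65.764) -> (106.656,-69.52) [heading=332, draw]
    -- iteration 4/4 --
    FD 18: (106.656,-69.52) -> (122.549,-77.97) [heading=332, draw]
    FD 12: (122.549,-77.97) -> (133.144,-83.604) [heading=332, draw]
    FD 8: (133.144,-83.604) -> (140.208,-87.36) [heading=332, draw]
  ]
  -- iteration 2/3 --
  FD 14: (140.208,-87.36) -> (152.569,-93.932) [heading=332, draw]
  RT 298: heading 332 -> 34
  REPEAT 4 [
    -- iteration 1/4 --
    FD 18: (152.569,-93.932) -> (167.492,-83.867) [heading=34, draw]
    FD 12: (167.492,-83.867) -> (177.44,-77.156) [heading=34, draw]
    FD 8: (177.44,-77.156) -> (184.073,-72.683) [heading=34, draw]
    -- iteration 2/4 --
    FD 18: (184.073,-72.683) -> (198.995,-62.617) [heading=34, draw]
    FD 12: (198.995,-62.617) -> (208.944,-55.907) [heading=34, draw]
    FD 8: (208.944,-55.907) -> (215.576,-51.434) [heading=34, draw]
    -- iteration 3/4 --
    FD 18: (215.576,-51.434) -> (230.499,-41.368) [heading=34, draw]
    FD 12: (230.499,-41.368) -> (240.447,-34.658) [heading=34, draw]
    FD 8: (240.447,-34.658) -> (247.08,-30.184) [heading=34, draw]
    -- iteration 4/4 --
    FD 18: (247.08,-30.184) -> (262.002,-20.119) [heading=34, draw]
    FD 12: (262.002,-20.119) -> (271.951,-13.409) [heading=34, draw]
    FD 8: (271.951,-13.409) -> (278.583,-8.935) [heading=34, draw]
  ]
  -- iteration 3/3 --
  FD 14: (278.583,-8.935) -> (290.19,-1.106) [heading=34, draw]
  RT 298: heading 34 -> 96
  REPEAT 4 [
    -- iteration 1/4 --
    FD 18: (290.19,-1.106) -> (288.308,16.795) [heading=96, draw]
    FD 12: (288.308,16.795) -> (287.054,28.729) [heading=96, draw]
    FD 8: (287.054,28.729) -> (286.217,36.686) [heading=96, draw]
    -- iteration 2/4 --
    FD 18: (286.217,36.686) -> (284.336,54.587) [heading=96, draw]
    FD 12: (284.336,54.587) -> (283.082,66.521) [heading=96, draw]
    FD 8: (283.082,66.521) -> (282.245,74.477) [heading=96, draw]
    -- iteration 3/4 --
    FD 18: (282.245,74.477) -> (280.364,92.379) [heading=96, draw]
    FD 12: (280.364,92.379) -> (279.11,104.313) [heading=96, draw]
    FD 8: (279.11,104.313) -> (278.273,112.269) [heading=96, draw]
    -- iteration 4/4 --
    FD 18: (278.273,112.269) -> (276.392,130.171) [heading=96, draw]
    FD 12: (276.392,130.171) -> (275.137,142.105) [heading=96, draw]
    FD 8: (275.137,142.105) -> (274.301,150.061) [heading=96, draw]
  ]
]
Final: pos=(274.301,150.061), heading=96, 39 segment(s) drawn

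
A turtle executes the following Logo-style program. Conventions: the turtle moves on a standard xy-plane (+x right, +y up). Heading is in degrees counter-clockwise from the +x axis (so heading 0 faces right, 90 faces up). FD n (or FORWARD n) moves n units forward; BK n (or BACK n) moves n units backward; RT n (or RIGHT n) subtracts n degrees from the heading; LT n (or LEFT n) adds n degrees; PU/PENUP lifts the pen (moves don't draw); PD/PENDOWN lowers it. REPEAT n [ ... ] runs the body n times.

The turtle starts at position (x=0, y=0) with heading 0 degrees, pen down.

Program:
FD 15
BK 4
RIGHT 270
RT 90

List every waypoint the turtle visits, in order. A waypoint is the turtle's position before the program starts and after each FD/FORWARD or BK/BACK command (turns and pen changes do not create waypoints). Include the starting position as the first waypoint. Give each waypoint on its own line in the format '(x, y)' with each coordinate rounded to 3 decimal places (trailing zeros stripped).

Executing turtle program step by step:
Start: pos=(0,0), heading=0, pen down
FD 15: (0,0) -> (15,0) [heading=0, draw]
BK 4: (15,0) -> (11,0) [heading=0, draw]
RT 270: heading 0 -> 90
RT 90: heading 90 -> 0
Final: pos=(11,0), heading=0, 2 segment(s) drawn
Waypoints (3 total):
(0, 0)
(15, 0)
(11, 0)

Answer: (0, 0)
(15, 0)
(11, 0)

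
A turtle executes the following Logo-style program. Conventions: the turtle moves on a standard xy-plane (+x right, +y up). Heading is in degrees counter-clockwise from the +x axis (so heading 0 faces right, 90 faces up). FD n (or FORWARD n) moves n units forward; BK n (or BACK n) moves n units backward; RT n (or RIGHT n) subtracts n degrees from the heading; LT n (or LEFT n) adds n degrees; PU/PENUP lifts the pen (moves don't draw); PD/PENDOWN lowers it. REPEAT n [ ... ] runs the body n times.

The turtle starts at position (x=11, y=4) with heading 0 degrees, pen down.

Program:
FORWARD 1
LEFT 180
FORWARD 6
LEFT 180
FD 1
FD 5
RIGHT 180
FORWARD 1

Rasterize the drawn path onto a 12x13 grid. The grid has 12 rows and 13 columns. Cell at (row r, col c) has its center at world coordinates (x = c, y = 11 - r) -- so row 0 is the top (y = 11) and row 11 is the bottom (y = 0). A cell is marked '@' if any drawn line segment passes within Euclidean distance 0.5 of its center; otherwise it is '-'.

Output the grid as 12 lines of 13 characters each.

Segment 0: (11,4) -> (12,4)
Segment 1: (12,4) -> (6,4)
Segment 2: (6,4) -> (7,4)
Segment 3: (7,4) -> (12,4)
Segment 4: (12,4) -> (11,4)

Answer: -------------
-------------
-------------
-------------
-------------
-------------
-------------
------@@@@@@@
-------------
-------------
-------------
-------------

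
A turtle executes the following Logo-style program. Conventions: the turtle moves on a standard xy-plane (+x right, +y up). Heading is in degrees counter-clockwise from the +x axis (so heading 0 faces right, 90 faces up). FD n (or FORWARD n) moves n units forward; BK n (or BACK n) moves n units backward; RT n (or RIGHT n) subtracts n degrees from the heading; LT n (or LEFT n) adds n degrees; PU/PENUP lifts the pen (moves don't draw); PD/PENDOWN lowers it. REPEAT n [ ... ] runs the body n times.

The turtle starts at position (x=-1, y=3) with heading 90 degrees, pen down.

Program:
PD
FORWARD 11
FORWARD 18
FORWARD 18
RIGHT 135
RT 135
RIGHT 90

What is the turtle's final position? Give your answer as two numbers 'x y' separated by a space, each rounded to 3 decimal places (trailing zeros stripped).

Executing turtle program step by step:
Start: pos=(-1,3), heading=90, pen down
PD: pen down
FD 11: (-1,3) -> (-1,14) [heading=90, draw]
FD 18: (-1,14) -> (-1,32) [heading=90, draw]
FD 18: (-1,32) -> (-1,50) [heading=90, draw]
RT 135: heading 90 -> 315
RT 135: heading 315 -> 180
RT 90: heading 180 -> 90
Final: pos=(-1,50), heading=90, 3 segment(s) drawn

Answer: -1 50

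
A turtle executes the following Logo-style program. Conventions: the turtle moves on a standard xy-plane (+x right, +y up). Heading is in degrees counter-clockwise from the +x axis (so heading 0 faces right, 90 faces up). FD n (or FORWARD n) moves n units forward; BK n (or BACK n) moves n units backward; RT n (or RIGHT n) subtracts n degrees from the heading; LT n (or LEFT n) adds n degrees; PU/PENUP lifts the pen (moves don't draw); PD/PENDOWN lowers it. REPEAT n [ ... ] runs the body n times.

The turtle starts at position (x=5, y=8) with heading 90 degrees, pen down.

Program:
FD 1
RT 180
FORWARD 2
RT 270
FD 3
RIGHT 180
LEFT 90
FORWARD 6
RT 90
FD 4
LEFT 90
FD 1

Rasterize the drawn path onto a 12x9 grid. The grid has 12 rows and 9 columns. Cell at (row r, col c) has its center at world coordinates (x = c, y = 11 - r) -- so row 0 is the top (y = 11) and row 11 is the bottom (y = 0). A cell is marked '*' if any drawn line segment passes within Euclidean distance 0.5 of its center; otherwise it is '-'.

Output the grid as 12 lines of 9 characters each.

Answer: ---------
---------
-----*---
-----*---
-----****
--------*
--------*
--------*
--------*
--------*
----*****
----*----

Derivation:
Segment 0: (5,8) -> (5,9)
Segment 1: (5,9) -> (5,7)
Segment 2: (5,7) -> (8,7)
Segment 3: (8,7) -> (8,1)
Segment 4: (8,1) -> (4,1)
Segment 5: (4,1) -> (4,-0)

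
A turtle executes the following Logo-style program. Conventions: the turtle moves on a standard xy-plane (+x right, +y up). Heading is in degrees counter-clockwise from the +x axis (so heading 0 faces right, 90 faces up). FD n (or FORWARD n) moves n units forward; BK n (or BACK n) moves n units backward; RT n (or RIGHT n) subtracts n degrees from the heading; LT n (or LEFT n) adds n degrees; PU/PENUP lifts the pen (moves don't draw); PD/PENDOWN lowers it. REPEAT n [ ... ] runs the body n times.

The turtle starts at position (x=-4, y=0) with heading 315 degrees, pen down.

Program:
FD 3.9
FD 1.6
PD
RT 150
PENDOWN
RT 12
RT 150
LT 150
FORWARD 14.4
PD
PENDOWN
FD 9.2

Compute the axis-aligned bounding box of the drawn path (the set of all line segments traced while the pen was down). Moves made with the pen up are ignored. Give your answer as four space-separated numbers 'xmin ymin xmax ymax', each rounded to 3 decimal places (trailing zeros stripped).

Executing turtle program step by step:
Start: pos=(-4,0), heading=315, pen down
FD 3.9: (-4,0) -> (-1.242,-2.758) [heading=315, draw]
FD 1.6: (-1.242,-2.758) -> (-0.111,-3.889) [heading=315, draw]
PD: pen down
RT 150: heading 315 -> 165
PD: pen down
RT 12: heading 165 -> 153
RT 150: heading 153 -> 3
LT 150: heading 3 -> 153
FD 14.4: (-0.111,-3.889) -> (-12.941,2.648) [heading=153, draw]
PD: pen down
PD: pen down
FD 9.2: (-12.941,2.648) -> (-21.139,6.825) [heading=153, draw]
Final: pos=(-21.139,6.825), heading=153, 4 segment(s) drawn

Segment endpoints: x in {-21.139, -12.941, -4, -1.242, -0.111}, y in {-3.889, -2.758, 0, 2.648, 6.825}
xmin=-21.139, ymin=-3.889, xmax=-0.111, ymax=6.825

Answer: -21.139 -3.889 -0.111 6.825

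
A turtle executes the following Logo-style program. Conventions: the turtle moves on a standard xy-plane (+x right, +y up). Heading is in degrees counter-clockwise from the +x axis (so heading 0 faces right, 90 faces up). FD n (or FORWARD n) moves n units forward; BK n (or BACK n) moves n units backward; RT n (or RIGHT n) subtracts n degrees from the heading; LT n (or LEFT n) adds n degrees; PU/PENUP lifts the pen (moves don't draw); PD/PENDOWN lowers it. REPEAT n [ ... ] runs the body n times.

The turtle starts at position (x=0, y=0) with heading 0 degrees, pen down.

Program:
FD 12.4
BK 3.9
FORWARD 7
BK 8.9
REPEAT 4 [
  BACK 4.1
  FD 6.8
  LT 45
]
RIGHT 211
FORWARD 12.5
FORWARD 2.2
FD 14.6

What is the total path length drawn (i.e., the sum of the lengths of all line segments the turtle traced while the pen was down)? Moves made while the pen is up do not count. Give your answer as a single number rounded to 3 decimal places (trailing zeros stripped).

Answer: 105.1

Derivation:
Executing turtle program step by step:
Start: pos=(0,0), heading=0, pen down
FD 12.4: (0,0) -> (12.4,0) [heading=0, draw]
BK 3.9: (12.4,0) -> (8.5,0) [heading=0, draw]
FD 7: (8.5,0) -> (15.5,0) [heading=0, draw]
BK 8.9: (15.5,0) -> (6.6,0) [heading=0, draw]
REPEAT 4 [
  -- iteration 1/4 --
  BK 4.1: (6.6,0) -> (2.5,0) [heading=0, draw]
  FD 6.8: (2.5,0) -> (9.3,0) [heading=0, draw]
  LT 45: heading 0 -> 45
  -- iteration 2/4 --
  BK 4.1: (9.3,0) -> (6.401,-2.899) [heading=45, draw]
  FD 6.8: (6.401,-2.899) -> (11.209,1.909) [heading=45, draw]
  LT 45: heading 45 -> 90
  -- iteration 3/4 --
  BK 4.1: (11.209,1.909) -> (11.209,-2.191) [heading=90, draw]
  FD 6.8: (11.209,-2.191) -> (11.209,4.609) [heading=90, draw]
  LT 45: heading 90 -> 135
  -- iteration 4/4 --
  BK 4.1: (11.209,4.609) -> (14.108,1.71) [heading=135, draw]
  FD 6.8: (14.108,1.71) -> (9.3,6.518) [heading=135, draw]
  LT 45: heading 135 -> 180
]
RT 211: heading 180 -> 329
FD 12.5: (9.3,6.518) -> (20.015,0.08) [heading=329, draw]
FD 2.2: (20.015,0.08) -> (21.9,-1.053) [heading=329, draw]
FD 14.6: (21.9,-1.053) -> (34.415,-8.572) [heading=329, draw]
Final: pos=(34.415,-8.572), heading=329, 15 segment(s) drawn

Segment lengths:
  seg 1: (0,0) -> (12.4,0), length = 12.4
  seg 2: (12.4,0) -> (8.5,0), length = 3.9
  seg 3: (8.5,0) -> (15.5,0), length = 7
  seg 4: (15.5,0) -> (6.6,0), length = 8.9
  seg 5: (6.6,0) -> (2.5,0), length = 4.1
  seg 6: (2.5,0) -> (9.3,0), length = 6.8
  seg 7: (9.3,0) -> (6.401,-2.899), length = 4.1
  seg 8: (6.401,-2.899) -> (11.209,1.909), length = 6.8
  seg 9: (11.209,1.909) -> (11.209,-2.191), length = 4.1
  seg 10: (11.209,-2.191) -> (11.209,4.609), length = 6.8
  seg 11: (11.209,4.609) -> (14.108,1.71), length = 4.1
  seg 12: (14.108,1.71) -> (9.3,6.518), length = 6.8
  seg 13: (9.3,6.518) -> (20.015,0.08), length = 12.5
  seg 14: (20.015,0.08) -> (21.9,-1.053), length = 2.2
  seg 15: (21.9,-1.053) -> (34.415,-8.572), length = 14.6
Total = 105.1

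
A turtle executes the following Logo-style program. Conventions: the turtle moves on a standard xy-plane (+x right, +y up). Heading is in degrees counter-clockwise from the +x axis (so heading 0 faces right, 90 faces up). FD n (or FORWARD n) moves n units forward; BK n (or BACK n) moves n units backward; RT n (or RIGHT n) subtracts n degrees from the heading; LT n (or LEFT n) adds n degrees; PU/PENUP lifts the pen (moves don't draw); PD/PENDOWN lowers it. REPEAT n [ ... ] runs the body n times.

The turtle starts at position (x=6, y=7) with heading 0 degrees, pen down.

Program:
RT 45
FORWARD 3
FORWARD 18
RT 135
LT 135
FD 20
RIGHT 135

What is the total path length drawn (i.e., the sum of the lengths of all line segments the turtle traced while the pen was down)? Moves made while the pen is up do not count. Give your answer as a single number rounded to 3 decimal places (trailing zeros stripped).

Answer: 41

Derivation:
Executing turtle program step by step:
Start: pos=(6,7), heading=0, pen down
RT 45: heading 0 -> 315
FD 3: (6,7) -> (8.121,4.879) [heading=315, draw]
FD 18: (8.121,4.879) -> (20.849,-7.849) [heading=315, draw]
RT 135: heading 315 -> 180
LT 135: heading 180 -> 315
FD 20: (20.849,-7.849) -> (34.991,-21.991) [heading=315, draw]
RT 135: heading 315 -> 180
Final: pos=(34.991,-21.991), heading=180, 3 segment(s) drawn

Segment lengths:
  seg 1: (6,7) -> (8.121,4.879), length = 3
  seg 2: (8.121,4.879) -> (20.849,-7.849), length = 18
  seg 3: (20.849,-7.849) -> (34.991,-21.991), length = 20
Total = 41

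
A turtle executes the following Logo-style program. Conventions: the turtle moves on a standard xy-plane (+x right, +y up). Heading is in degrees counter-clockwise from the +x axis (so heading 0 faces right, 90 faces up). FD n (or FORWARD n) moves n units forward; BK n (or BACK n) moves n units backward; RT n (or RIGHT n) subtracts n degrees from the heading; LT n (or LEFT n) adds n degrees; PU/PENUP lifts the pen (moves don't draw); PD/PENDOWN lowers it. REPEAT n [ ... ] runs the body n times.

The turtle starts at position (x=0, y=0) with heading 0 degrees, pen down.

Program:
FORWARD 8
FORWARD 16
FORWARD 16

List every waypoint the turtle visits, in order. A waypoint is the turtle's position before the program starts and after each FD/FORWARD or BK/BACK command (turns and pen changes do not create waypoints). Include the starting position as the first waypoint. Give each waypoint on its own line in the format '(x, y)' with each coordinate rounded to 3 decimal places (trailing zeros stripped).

Executing turtle program step by step:
Start: pos=(0,0), heading=0, pen down
FD 8: (0,0) -> (8,0) [heading=0, draw]
FD 16: (8,0) -> (24,0) [heading=0, draw]
FD 16: (24,0) -> (40,0) [heading=0, draw]
Final: pos=(40,0), heading=0, 3 segment(s) drawn
Waypoints (4 total):
(0, 0)
(8, 0)
(24, 0)
(40, 0)

Answer: (0, 0)
(8, 0)
(24, 0)
(40, 0)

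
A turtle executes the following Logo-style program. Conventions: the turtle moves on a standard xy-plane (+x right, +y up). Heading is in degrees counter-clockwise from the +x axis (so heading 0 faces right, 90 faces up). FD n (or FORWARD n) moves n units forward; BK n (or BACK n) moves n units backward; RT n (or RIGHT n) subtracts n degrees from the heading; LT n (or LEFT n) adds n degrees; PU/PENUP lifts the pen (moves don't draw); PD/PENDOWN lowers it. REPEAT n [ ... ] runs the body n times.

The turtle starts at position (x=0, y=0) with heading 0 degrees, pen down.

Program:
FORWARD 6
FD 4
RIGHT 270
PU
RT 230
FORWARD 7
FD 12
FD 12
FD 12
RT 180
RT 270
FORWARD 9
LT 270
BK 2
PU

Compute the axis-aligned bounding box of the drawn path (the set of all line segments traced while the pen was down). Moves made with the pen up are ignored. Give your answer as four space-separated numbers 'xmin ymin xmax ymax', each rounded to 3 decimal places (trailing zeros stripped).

Answer: 0 0 10 0

Derivation:
Executing turtle program step by step:
Start: pos=(0,0), heading=0, pen down
FD 6: (0,0) -> (6,0) [heading=0, draw]
FD 4: (6,0) -> (10,0) [heading=0, draw]
RT 270: heading 0 -> 90
PU: pen up
RT 230: heading 90 -> 220
FD 7: (10,0) -> (4.638,-4.5) [heading=220, move]
FD 12: (4.638,-4.5) -> (-4.555,-12.213) [heading=220, move]
FD 12: (-4.555,-12.213) -> (-13.747,-19.926) [heading=220, move]
FD 12: (-13.747,-19.926) -> (-22.94,-27.64) [heading=220, move]
RT 180: heading 220 -> 40
RT 270: heading 40 -> 130
FD 9: (-22.94,-27.64) -> (-28.725,-20.745) [heading=130, move]
LT 270: heading 130 -> 40
BK 2: (-28.725,-20.745) -> (-30.257,-22.031) [heading=40, move]
PU: pen up
Final: pos=(-30.257,-22.031), heading=40, 2 segment(s) drawn

Segment endpoints: x in {0, 6, 10}, y in {0}
xmin=0, ymin=0, xmax=10, ymax=0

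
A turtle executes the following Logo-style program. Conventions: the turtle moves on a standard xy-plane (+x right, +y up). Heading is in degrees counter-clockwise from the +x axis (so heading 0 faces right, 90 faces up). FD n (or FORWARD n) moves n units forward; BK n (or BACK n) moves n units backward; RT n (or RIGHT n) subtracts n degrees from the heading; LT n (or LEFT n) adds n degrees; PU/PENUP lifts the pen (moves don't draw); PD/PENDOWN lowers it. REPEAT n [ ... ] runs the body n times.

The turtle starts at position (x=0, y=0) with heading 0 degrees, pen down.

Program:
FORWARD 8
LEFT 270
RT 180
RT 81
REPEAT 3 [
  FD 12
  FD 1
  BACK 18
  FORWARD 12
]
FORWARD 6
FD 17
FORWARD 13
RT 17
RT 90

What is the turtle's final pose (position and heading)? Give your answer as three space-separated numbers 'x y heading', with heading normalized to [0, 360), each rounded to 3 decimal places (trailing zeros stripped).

Answer: 64.298 8.917 262

Derivation:
Executing turtle program step by step:
Start: pos=(0,0), heading=0, pen down
FD 8: (0,0) -> (8,0) [heading=0, draw]
LT 270: heading 0 -> 270
RT 180: heading 270 -> 90
RT 81: heading 90 -> 9
REPEAT 3 [
  -- iteration 1/3 --
  FD 12: (8,0) -> (19.852,1.877) [heading=9, draw]
  FD 1: (19.852,1.877) -> (20.84,2.034) [heading=9, draw]
  BK 18: (20.84,2.034) -> (3.062,-0.782) [heading=9, draw]
  FD 12: (3.062,-0.782) -> (14.914,1.095) [heading=9, draw]
  -- iteration 2/3 --
  FD 12: (14.914,1.095) -> (26.766,2.972) [heading=9, draw]
  FD 1: (26.766,2.972) -> (27.754,3.129) [heading=9, draw]
  BK 18: (27.754,3.129) -> (9.975,0.313) [heading=9, draw]
  FD 12: (9.975,0.313) -> (21.828,2.19) [heading=9, draw]
  -- iteration 3/3 --
  FD 12: (21.828,2.19) -> (33.68,4.067) [heading=9, draw]
  FD 1: (33.68,4.067) -> (34.668,4.224) [heading=9, draw]
  BK 18: (34.668,4.224) -> (16.889,1.408) [heading=9, draw]
  FD 12: (16.889,1.408) -> (28.741,3.285) [heading=9, draw]
]
FD 6: (28.741,3.285) -> (34.668,4.224) [heading=9, draw]
FD 17: (34.668,4.224) -> (51.458,6.883) [heading=9, draw]
FD 13: (51.458,6.883) -> (64.298,8.917) [heading=9, draw]
RT 17: heading 9 -> 352
RT 90: heading 352 -> 262
Final: pos=(64.298,8.917), heading=262, 16 segment(s) drawn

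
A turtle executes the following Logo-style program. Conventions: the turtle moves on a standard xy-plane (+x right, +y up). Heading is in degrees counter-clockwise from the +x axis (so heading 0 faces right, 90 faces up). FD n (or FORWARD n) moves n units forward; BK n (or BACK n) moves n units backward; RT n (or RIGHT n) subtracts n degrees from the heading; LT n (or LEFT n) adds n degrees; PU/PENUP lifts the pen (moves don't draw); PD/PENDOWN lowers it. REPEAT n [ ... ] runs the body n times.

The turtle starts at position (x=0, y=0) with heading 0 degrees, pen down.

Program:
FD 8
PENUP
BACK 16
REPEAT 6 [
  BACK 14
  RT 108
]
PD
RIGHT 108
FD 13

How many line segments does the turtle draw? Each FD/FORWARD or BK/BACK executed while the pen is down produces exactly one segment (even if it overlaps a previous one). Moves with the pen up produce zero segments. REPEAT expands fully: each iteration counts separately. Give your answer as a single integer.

Executing turtle program step by step:
Start: pos=(0,0), heading=0, pen down
FD 8: (0,0) -> (8,0) [heading=0, draw]
PU: pen up
BK 16: (8,0) -> (-8,0) [heading=0, move]
REPEAT 6 [
  -- iteration 1/6 --
  BK 14: (-8,0) -> (-22,0) [heading=0, move]
  RT 108: heading 0 -> 252
  -- iteration 2/6 --
  BK 14: (-22,0) -> (-17.674,13.315) [heading=252, move]
  RT 108: heading 252 -> 144
  -- iteration 3/6 --
  BK 14: (-17.674,13.315) -> (-6.348,5.086) [heading=144, move]
  RT 108: heading 144 -> 36
  -- iteration 4/6 --
  BK 14: (-6.348,5.086) -> (-17.674,-3.143) [heading=36, move]
  RT 108: heading 36 -> 288
  -- iteration 5/6 --
  BK 14: (-17.674,-3.143) -> (-22,10.172) [heading=288, move]
  RT 108: heading 288 -> 180
  -- iteration 6/6 --
  BK 14: (-22,10.172) -> (-8,10.172) [heading=180, move]
  RT 108: heading 180 -> 72
]
PD: pen down
RT 108: heading 72 -> 324
FD 13: (-8,10.172) -> (2.517,2.53) [heading=324, draw]
Final: pos=(2.517,2.53), heading=324, 2 segment(s) drawn
Segments drawn: 2

Answer: 2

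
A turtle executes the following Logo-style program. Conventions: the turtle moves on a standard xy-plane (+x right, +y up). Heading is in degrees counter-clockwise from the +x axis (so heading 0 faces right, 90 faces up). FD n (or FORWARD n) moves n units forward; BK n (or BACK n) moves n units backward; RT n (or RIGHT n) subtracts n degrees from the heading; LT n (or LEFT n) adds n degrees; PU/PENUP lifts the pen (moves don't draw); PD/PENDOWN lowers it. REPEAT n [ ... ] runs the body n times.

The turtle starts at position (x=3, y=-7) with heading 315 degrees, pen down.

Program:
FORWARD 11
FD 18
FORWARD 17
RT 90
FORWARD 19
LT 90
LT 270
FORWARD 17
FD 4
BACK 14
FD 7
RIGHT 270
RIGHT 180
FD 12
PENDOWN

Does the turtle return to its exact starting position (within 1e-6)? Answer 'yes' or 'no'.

Answer: no

Derivation:
Executing turtle program step by step:
Start: pos=(3,-7), heading=315, pen down
FD 11: (3,-7) -> (10.778,-14.778) [heading=315, draw]
FD 18: (10.778,-14.778) -> (23.506,-27.506) [heading=315, draw]
FD 17: (23.506,-27.506) -> (35.527,-39.527) [heading=315, draw]
RT 90: heading 315 -> 225
FD 19: (35.527,-39.527) -> (22.092,-52.962) [heading=225, draw]
LT 90: heading 225 -> 315
LT 270: heading 315 -> 225
FD 17: (22.092,-52.962) -> (10.071,-64.983) [heading=225, draw]
FD 4: (10.071,-64.983) -> (7.243,-67.811) [heading=225, draw]
BK 14: (7.243,-67.811) -> (17.142,-57.912) [heading=225, draw]
FD 7: (17.142,-57.912) -> (12.192,-62.861) [heading=225, draw]
RT 270: heading 225 -> 315
RT 180: heading 315 -> 135
FD 12: (12.192,-62.861) -> (3.707,-54.376) [heading=135, draw]
PD: pen down
Final: pos=(3.707,-54.376), heading=135, 9 segment(s) drawn

Start position: (3, -7)
Final position: (3.707, -54.376)
Distance = 47.381; >= 1e-6 -> NOT closed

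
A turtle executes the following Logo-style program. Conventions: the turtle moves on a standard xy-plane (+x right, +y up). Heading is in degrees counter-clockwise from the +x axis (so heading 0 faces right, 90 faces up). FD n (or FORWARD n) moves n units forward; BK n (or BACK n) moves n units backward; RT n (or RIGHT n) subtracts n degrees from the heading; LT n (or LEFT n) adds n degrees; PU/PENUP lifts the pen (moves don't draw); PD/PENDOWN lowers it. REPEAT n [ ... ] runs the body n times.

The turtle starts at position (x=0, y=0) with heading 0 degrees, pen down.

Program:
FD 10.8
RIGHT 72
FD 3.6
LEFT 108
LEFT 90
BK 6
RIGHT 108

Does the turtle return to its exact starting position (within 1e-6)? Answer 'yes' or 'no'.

Executing turtle program step by step:
Start: pos=(0,0), heading=0, pen down
FD 10.8: (0,0) -> (10.8,0) [heading=0, draw]
RT 72: heading 0 -> 288
FD 3.6: (10.8,0) -> (11.912,-3.424) [heading=288, draw]
LT 108: heading 288 -> 36
LT 90: heading 36 -> 126
BK 6: (11.912,-3.424) -> (15.439,-8.278) [heading=126, draw]
RT 108: heading 126 -> 18
Final: pos=(15.439,-8.278), heading=18, 3 segment(s) drawn

Start position: (0, 0)
Final position: (15.439, -8.278)
Distance = 17.518; >= 1e-6 -> NOT closed

Answer: no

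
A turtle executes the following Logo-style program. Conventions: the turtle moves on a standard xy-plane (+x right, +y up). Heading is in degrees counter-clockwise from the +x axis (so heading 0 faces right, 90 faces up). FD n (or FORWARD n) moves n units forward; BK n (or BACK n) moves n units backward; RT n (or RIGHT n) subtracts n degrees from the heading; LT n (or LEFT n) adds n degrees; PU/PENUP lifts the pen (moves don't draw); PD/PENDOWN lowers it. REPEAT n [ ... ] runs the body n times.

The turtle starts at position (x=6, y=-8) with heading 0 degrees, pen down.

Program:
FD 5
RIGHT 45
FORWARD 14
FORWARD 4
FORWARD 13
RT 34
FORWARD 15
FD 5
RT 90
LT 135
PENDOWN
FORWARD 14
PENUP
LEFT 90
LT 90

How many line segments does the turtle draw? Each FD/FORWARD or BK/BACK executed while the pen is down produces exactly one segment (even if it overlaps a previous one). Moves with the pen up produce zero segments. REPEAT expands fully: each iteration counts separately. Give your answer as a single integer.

Answer: 7

Derivation:
Executing turtle program step by step:
Start: pos=(6,-8), heading=0, pen down
FD 5: (6,-8) -> (11,-8) [heading=0, draw]
RT 45: heading 0 -> 315
FD 14: (11,-8) -> (20.899,-17.899) [heading=315, draw]
FD 4: (20.899,-17.899) -> (23.728,-20.728) [heading=315, draw]
FD 13: (23.728,-20.728) -> (32.92,-29.92) [heading=315, draw]
RT 34: heading 315 -> 281
FD 15: (32.92,-29.92) -> (35.782,-44.645) [heading=281, draw]
FD 5: (35.782,-44.645) -> (36.736,-49.553) [heading=281, draw]
RT 90: heading 281 -> 191
LT 135: heading 191 -> 326
PD: pen down
FD 14: (36.736,-49.553) -> (48.343,-57.382) [heading=326, draw]
PU: pen up
LT 90: heading 326 -> 56
LT 90: heading 56 -> 146
Final: pos=(48.343,-57.382), heading=146, 7 segment(s) drawn
Segments drawn: 7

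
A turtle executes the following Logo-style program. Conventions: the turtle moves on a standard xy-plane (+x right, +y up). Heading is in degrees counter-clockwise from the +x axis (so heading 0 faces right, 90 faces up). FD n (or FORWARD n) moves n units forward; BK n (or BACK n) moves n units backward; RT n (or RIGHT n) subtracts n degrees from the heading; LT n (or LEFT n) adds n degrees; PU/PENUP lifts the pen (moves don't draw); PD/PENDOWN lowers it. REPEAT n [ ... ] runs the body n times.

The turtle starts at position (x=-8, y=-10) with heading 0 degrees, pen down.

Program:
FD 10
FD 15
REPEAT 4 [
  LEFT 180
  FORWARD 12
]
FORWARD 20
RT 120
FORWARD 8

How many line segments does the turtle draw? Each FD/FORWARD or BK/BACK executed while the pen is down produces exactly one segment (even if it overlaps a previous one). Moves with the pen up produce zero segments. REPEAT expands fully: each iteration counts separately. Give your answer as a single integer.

Answer: 8

Derivation:
Executing turtle program step by step:
Start: pos=(-8,-10), heading=0, pen down
FD 10: (-8,-10) -> (2,-10) [heading=0, draw]
FD 15: (2,-10) -> (17,-10) [heading=0, draw]
REPEAT 4 [
  -- iteration 1/4 --
  LT 180: heading 0 -> 180
  FD 12: (17,-10) -> (5,-10) [heading=180, draw]
  -- iteration 2/4 --
  LT 180: heading 180 -> 0
  FD 12: (5,-10) -> (17,-10) [heading=0, draw]
  -- iteration 3/4 --
  LT 180: heading 0 -> 180
  FD 12: (17,-10) -> (5,-10) [heading=180, draw]
  -- iteration 4/4 --
  LT 180: heading 180 -> 0
  FD 12: (5,-10) -> (17,-10) [heading=0, draw]
]
FD 20: (17,-10) -> (37,-10) [heading=0, draw]
RT 120: heading 0 -> 240
FD 8: (37,-10) -> (33,-16.928) [heading=240, draw]
Final: pos=(33,-16.928), heading=240, 8 segment(s) drawn
Segments drawn: 8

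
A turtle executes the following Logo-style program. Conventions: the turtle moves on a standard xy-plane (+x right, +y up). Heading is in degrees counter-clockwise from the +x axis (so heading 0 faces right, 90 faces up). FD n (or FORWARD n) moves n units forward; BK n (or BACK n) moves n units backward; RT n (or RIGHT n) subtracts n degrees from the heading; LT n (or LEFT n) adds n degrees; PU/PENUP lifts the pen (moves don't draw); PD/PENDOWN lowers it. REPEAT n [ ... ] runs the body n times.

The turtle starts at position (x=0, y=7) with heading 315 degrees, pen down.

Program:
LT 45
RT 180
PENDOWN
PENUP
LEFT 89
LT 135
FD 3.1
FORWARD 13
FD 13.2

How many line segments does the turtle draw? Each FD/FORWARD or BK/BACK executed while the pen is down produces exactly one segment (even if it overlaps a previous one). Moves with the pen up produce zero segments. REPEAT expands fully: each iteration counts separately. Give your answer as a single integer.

Executing turtle program step by step:
Start: pos=(0,7), heading=315, pen down
LT 45: heading 315 -> 0
RT 180: heading 0 -> 180
PD: pen down
PU: pen up
LT 89: heading 180 -> 269
LT 135: heading 269 -> 44
FD 3.1: (0,7) -> (2.23,9.153) [heading=44, move]
FD 13: (2.23,9.153) -> (11.581,18.184) [heading=44, move]
FD 13.2: (11.581,18.184) -> (21.077,27.353) [heading=44, move]
Final: pos=(21.077,27.353), heading=44, 0 segment(s) drawn
Segments drawn: 0

Answer: 0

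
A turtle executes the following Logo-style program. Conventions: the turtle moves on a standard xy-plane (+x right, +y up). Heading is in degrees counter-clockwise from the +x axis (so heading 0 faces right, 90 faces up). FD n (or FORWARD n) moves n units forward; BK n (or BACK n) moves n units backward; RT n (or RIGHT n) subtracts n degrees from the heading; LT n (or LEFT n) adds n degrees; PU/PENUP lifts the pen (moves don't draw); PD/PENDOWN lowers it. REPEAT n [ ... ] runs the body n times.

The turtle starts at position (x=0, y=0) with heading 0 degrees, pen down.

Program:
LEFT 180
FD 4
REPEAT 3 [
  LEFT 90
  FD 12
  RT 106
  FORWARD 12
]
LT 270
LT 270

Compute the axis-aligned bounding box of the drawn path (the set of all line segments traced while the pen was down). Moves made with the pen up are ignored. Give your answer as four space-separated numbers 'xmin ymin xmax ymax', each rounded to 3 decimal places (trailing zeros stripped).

Executing turtle program step by step:
Start: pos=(0,0), heading=0, pen down
LT 180: heading 0 -> 180
FD 4: (0,0) -> (-4,0) [heading=180, draw]
REPEAT 3 [
  -- iteration 1/3 --
  LT 90: heading 180 -> 270
  FD 12: (-4,0) -> (-4,-12) [heading=270, draw]
  RT 106: heading 270 -> 164
  FD 12: (-4,-12) -> (-15.535,-8.692) [heading=164, draw]
  -- iteration 2/3 --
  LT 90: heading 164 -> 254
  FD 12: (-15.535,-8.692) -> (-18.843,-20.227) [heading=254, draw]
  RT 106: heading 254 -> 148
  FD 12: (-18.843,-20.227) -> (-29.019,-13.868) [heading=148, draw]
  -- iteration 3/3 --
  LT 90: heading 148 -> 238
  FD 12: (-29.019,-13.868) -> (-35.378,-24.045) [heading=238, draw]
  RT 106: heading 238 -> 132
  FD 12: (-35.378,-24.045) -> (-43.408,-15.127) [heading=132, draw]
]
LT 270: heading 132 -> 42
LT 270: heading 42 -> 312
Final: pos=(-43.408,-15.127), heading=312, 7 segment(s) drawn

Segment endpoints: x in {-43.408, -35.378, -29.019, -18.843, -15.535, -4, -4, 0}, y in {-24.045, -20.227, -15.127, -13.868, -12, -8.692, 0, 0}
xmin=-43.408, ymin=-24.045, xmax=0, ymax=0

Answer: -43.408 -24.045 0 0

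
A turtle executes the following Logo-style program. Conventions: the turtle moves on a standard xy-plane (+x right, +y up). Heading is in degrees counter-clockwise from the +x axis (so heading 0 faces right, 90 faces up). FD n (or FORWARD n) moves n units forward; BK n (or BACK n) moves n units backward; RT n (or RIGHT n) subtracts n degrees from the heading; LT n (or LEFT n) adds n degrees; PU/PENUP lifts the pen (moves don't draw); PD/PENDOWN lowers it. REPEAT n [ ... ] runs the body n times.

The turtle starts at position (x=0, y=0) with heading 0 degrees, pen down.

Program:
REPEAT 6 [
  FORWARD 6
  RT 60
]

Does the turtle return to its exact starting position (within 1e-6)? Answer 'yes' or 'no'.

Answer: yes

Derivation:
Executing turtle program step by step:
Start: pos=(0,0), heading=0, pen down
REPEAT 6 [
  -- iteration 1/6 --
  FD 6: (0,0) -> (6,0) [heading=0, draw]
  RT 60: heading 0 -> 300
  -- iteration 2/6 --
  FD 6: (6,0) -> (9,-5.196) [heading=300, draw]
  RT 60: heading 300 -> 240
  -- iteration 3/6 --
  FD 6: (9,-5.196) -> (6,-10.392) [heading=240, draw]
  RT 60: heading 240 -> 180
  -- iteration 4/6 --
  FD 6: (6,-10.392) -> (0,-10.392) [heading=180, draw]
  RT 60: heading 180 -> 120
  -- iteration 5/6 --
  FD 6: (0,-10.392) -> (-3,-5.196) [heading=120, draw]
  RT 60: heading 120 -> 60
  -- iteration 6/6 --
  FD 6: (-3,-5.196) -> (0,0) [heading=60, draw]
  RT 60: heading 60 -> 0
]
Final: pos=(0,0), heading=0, 6 segment(s) drawn

Start position: (0, 0)
Final position: (0, 0)
Distance = 0; < 1e-6 -> CLOSED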